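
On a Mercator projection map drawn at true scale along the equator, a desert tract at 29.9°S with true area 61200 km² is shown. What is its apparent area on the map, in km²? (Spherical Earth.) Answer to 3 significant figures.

81400 km²

Mercator is conformal, so the point scale is isotropic: h = k = sec φ = 1/cos φ.
Areal scale = k² = sec²φ = 1/cos²(29.9°) = 1/0.8669² = 1.331.
Apparent area = 61200 × 1.331 ≈ 81400 km².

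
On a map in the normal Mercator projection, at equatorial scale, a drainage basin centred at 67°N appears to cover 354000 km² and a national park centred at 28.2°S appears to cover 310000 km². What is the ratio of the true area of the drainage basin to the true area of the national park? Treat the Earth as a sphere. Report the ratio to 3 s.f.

Mercator's areal exaggeration is sec²φ; hence true area = (apparent area) · cos²φ.
True area of drainage basin: 354000 × cos²(67°) = 354000 × 0.1527 = 54050 km².
True area of national park: 310000 × cos²(28.2°) = 310000 × 0.7767 = 240800 km².
Ratio = 54050 / 240800 ≈ 0.224.

0.224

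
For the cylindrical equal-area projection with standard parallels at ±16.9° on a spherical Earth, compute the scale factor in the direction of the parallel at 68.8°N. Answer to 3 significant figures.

2.65

A cylindrical equal-area projection with standard parallel φ₀ has meridian scale h = cos φ / cos φ₀ and parallel scale k = cos φ₀ / cos φ (so areas are preserved, h·k = 1).
k = cos 16.9° / cos 68.8° = 0.9568/0.3616 = 2.646.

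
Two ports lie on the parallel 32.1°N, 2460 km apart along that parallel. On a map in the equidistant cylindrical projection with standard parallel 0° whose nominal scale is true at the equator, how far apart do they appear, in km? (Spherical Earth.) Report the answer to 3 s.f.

Plate carrée maps x = Rλ, y = Rφ. The meridian scale is h = 1 and the parallel scale is k = 1/cos φ = sec φ.
Along the parallel, k = sec 32.1° = 1/0.8471 = 1.180.
Map distance = 2460 × 1.180 ≈ 2900 km.

2900 km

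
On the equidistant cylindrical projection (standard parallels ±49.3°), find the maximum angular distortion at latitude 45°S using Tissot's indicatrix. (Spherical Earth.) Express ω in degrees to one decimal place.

4.6°

With standard parallel φ₀ = 49.3°, the equirectangular projection gives x = Rλ cos φ₀, y = Rφ, so h = 1 and k = cos 49.3° / cos φ.
At 45°: h = 1.000, k = 0.9222; principal scales a = 1.000, b = 0.9222.
sin(ω/2) = (a − b)/(a + b) = 0.07779/1.922 = 0.04047, so ω = 2 arcsin(0.04047) ≈ 4.6°.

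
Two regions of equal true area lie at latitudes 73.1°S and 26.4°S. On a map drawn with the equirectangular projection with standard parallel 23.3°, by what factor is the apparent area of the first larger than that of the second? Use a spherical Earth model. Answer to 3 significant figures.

3.08

In the equirectangular projection with standard parallel φ₀ = 23.3° (x = Rλ cos φ₀, y = Rφ), meridians are true-scale (h = 1) and the parallel scale is k = cos φ₀ / cos φ.
Areal scale at 73.1°: h·k = 1.000 × 3.159 = 3.159.
Areal scale at 26.4°: h·k = 1.000 × 1.025 = 1.025.
Ratio = 3.159/1.025 ≈ 3.08.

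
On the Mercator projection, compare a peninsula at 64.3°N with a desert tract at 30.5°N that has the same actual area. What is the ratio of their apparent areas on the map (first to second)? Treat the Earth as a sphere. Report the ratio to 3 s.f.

3.95

On Mercator, area is exaggerated by sec²φ = 1/cos²φ.
At 64.3°: sec²(64.3°) = 1/0.4337² = 5.317.
At 30.5°: sec²(30.5°) = 1/0.8616² = 1.347.
Ratio = 5.317/1.347 = cos²(30.5°)/cos²(64.3°) ≈ 3.95.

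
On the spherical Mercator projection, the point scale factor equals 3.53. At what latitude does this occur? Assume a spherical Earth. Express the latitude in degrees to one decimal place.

73.5°

Mercator scale is k = sec φ = 1/cos φ.
1/cos φ = 3.53  ⇒  cos φ = 0.2833  ⇒  φ = arccos(0.2833) ≈ 73.5°.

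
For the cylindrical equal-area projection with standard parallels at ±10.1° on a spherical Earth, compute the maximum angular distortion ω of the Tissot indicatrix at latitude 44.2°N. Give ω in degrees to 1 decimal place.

A cylindrical equal-area projection with standard parallel φ₀ has meridian scale h = cos φ / cos φ₀ and parallel scale k = cos φ₀ / cos φ (so areas are preserved, h·k = 1).
At 44.2°: h = 0.7282, k = 1.373; principal scales a = 1.373, b = 0.7282.
sin(ω/2) = (a − b)/(a + b) = 0.6451/2.101 = 0.3070, so ω = 2 arcsin(0.3070) ≈ 35.8°.

35.8°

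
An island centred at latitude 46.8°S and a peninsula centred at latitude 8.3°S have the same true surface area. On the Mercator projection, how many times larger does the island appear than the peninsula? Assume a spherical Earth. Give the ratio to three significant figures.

Mercator is conformal with k = sec φ, so areal scale = k² = sec²φ.
At 46.8°: sec²(46.8°) = 1/0.6845² = 2.134.
At 8.3°: sec²(8.3°) = 1/0.9895² = 1.021.
Ratio = 2.134/1.021 = cos²(8.3°)/cos²(46.8°) ≈ 2.09.

2.09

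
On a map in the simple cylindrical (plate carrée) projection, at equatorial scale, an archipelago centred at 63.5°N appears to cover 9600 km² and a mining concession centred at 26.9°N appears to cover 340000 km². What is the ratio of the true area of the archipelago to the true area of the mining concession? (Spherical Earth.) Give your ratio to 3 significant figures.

Plate carrée has h = 1 and k = sec φ, giving areal scale sec φ; true area = (apparent area) · cos φ.
True area of archipelago: 9600 × cos(63.5°) = 9600 × 0.4462 = 4283 km².
True area of mining concession: 340000 × cos(26.9°) = 340000 × 0.8918 = 303200 km².
Ratio = 4283 / 303200 ≈ 0.0141.

0.0141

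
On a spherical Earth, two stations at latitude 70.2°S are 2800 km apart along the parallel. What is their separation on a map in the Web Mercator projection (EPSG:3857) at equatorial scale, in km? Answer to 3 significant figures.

8270 km

Mercator is conformal, so the point scale is isotropic: h = k = sec φ = 1/cos φ.
Along the parallel, k = sec 70.2° = 1/0.3387 = 2.952.
Map distance = 2800 × 2.952 ≈ 8270 km.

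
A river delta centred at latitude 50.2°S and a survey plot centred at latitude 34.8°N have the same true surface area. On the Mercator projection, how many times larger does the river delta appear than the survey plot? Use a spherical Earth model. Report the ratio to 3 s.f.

1.65

Mercator areal scale is sec²φ.
At 50.2°: sec²(50.2°) = 1/0.6401² = 2.441.
At 34.8°: sec²(34.8°) = 1/0.8211² = 1.483.
Ratio = 2.441/1.483 = cos²(34.8°)/cos²(50.2°) ≈ 1.65.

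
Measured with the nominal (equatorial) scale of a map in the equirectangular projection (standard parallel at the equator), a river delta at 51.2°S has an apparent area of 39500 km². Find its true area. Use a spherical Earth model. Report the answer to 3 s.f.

In the plate carrée (x = Rλ, y = Rφ), meridians are true-scale (h = 1) and parallels are stretched by k = sec φ.
Areal scale = h·k = 1 × sec φ; at 51.2°, h = 1.000, k = 1.596, so h·k = 1.596.
True area = apparent / (areal scale) = 39500 / 1.596 ≈ 24800 km².

24800 km²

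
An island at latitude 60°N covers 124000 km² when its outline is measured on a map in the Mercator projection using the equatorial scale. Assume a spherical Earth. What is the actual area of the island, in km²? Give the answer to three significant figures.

Mercator is conformal, so the point scale is isotropic: h = k = sec φ = 1/cos φ.
Areal scale = k² = sec²φ = 1/cos²(60°) = 1/0.5000² = 4.000.
True area = apparent / (areal scale) = 124000 / 4.000 ≈ 31000 km².

31000 km²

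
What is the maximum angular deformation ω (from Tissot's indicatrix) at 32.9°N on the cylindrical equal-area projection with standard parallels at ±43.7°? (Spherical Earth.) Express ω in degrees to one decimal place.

17.1°

A cylindrical equal-area projection with standard parallel φ₀ has meridian scale h = cos φ / cos φ₀ and parallel scale k = cos φ₀ / cos φ (so areas are preserved, h·k = 1).
At 32.9°: h = 1.161, k = 0.8611; principal scales a = 1.161, b = 0.8611.
sin(ω/2) = (a − b)/(a + b) = 0.3003/2.022 = 0.1485, so ω = 2 arcsin(0.1485) ≈ 17.1°.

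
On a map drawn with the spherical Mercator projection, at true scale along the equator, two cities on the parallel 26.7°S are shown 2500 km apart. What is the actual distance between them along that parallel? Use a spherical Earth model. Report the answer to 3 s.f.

Mercator is conformal, so the point scale is isotropic: h = k = sec φ = 1/cos φ.
Along the parallel at 26.7°, map distances are exaggerated by k = sec 26.7° = 1.119.
True distance = 2500 / 1.119 = 2500 × cos 26.7° ≈ 2230 km.

2230 km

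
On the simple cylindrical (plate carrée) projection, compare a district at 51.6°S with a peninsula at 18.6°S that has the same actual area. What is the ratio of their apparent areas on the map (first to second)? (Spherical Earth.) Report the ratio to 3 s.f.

Plate carrée maps x = Rλ, y = Rφ. The meridian scale is h = 1 and the parallel scale is k = 1/cos φ = sec φ.
Areal scale at 51.6°: h·k = 1.000 × 1.610 = 1.610.
Areal scale at 18.6°: h·k = 1.000 × 1.055 = 1.055.
Ratio = 1.610/1.055 ≈ 1.53.

1.53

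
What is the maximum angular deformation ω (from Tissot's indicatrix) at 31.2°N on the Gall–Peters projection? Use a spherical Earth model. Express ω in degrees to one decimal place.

The Gall–Peters projection is cylindrical equal-area with φ₀ = 45°. A cylindrical equal-area projection with standard parallel φ₀ has meridian scale h = cos φ / cos φ₀ and parallel scale k = cos φ₀ / cos φ (so areas are preserved, h·k = 1).
At 31.2°: h = 1.210, k = 0.8267; principal scales a = 1.210, b = 0.8267.
sin(ω/2) = (a − b)/(a + b) = 0.3830/2.036 = 0.1881, so ω = 2 arcsin(0.1881) ≈ 21.7°.

21.7°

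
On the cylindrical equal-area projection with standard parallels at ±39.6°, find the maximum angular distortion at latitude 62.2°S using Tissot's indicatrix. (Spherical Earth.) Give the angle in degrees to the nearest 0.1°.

55.3°

For cylindrical equal-area with standard parallel φ₀, h = cos φ / cos φ₀ and k = cos φ₀ / cos φ, so h·k = 1.
At 62.2°: h = 0.6053, k = 1.652; principal scales a = 1.652, b = 0.6053.
sin(ω/2) = (a − b)/(a + b) = 1.047/2.257 = 0.4637, so ω = 2 arcsin(0.4637) ≈ 55.3°.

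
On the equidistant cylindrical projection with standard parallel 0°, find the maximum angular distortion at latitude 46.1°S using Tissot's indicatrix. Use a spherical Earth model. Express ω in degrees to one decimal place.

20.9°

For the equirectangular projection with φ₀ = 0 (plate carrée), h = 1 along meridians and k = sec φ along parallels.
At 46.1°: h = 1.000, k = 1.442; principal scales a = 1.442, b = 1.000.
sin(ω/2) = (a − b)/(a + b) = 0.4422/2.442 = 0.1811, so ω = 2 arcsin(0.1811) ≈ 20.9°.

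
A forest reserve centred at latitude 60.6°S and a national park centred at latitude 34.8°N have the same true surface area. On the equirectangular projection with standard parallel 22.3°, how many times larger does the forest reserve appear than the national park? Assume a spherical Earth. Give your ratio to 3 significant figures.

With standard parallel φ₀ = 22.3°, the equirectangular projection gives x = Rλ cos φ₀, y = Rφ, so h = 1 and k = cos 22.3° / cos φ.
Areal scale at 60.6°: h·k = 1.000 × 1.885 = 1.885.
Areal scale at 34.8°: h·k = 1.000 × 1.127 = 1.127.
Ratio = 1.885/1.127 ≈ 1.67.

1.67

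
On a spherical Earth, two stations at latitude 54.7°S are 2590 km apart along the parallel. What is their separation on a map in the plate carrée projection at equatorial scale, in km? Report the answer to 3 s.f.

Plate carrée maps x = Rλ, y = Rφ. The meridian scale is h = 1 and the parallel scale is k = 1/cos φ = sec φ.
Along the parallel, k = sec 54.7° = 1/0.5779 = 1.731.
Map distance = 2590 × 1.731 ≈ 4480 km.

4480 km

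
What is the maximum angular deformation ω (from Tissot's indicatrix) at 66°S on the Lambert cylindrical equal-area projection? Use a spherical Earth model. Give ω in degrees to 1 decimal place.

91.5°

The Lambert cylindrical equal-area projection is the cylindrical equal-area projection with its standard parallel at the equator (φ₀ = 0). Cylindrical equal-area (φ₀ = 0°): h = cos φ / cos 0° along meridians, k = cos 0° / cos φ along parallels; h·k = 1.
At 66°: h = 0.4067, k = 2.459; principal scales a = 2.459, b = 0.4067.
sin(ω/2) = (a − b)/(a + b) = 2.052/2.865 = 0.7161, so ω = 2 arcsin(0.7161) ≈ 91.5°.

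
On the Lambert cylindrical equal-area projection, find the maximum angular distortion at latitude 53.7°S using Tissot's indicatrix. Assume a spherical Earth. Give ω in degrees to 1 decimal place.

57.5°

The Lambert cylindrical equal-area projection is the cylindrical equal-area projection with its standard parallel at the equator (φ₀ = 0). For cylindrical equal-area with standard parallel φ₀, h = cos φ / cos φ₀ and k = cos φ₀ / cos φ, so h·k = 1.
At 53.7°: h = 0.5920, k = 1.689; principal scales a = 1.689, b = 0.5920.
sin(ω/2) = (a − b)/(a + b) = 1.097/2.281 = 0.4810, so ω = 2 arcsin(0.4810) ≈ 57.5°.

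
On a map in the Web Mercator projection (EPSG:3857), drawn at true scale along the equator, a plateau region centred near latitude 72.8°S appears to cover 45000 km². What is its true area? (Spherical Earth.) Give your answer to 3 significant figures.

3930 km²

Mercator is conformal, so the point scale is isotropic: h = k = sec φ = 1/cos φ.
Areal scale = k² = sec²φ = 1/cos²(72.8°) = 1/0.2957² = 11.44.
True area = apparent / (areal scale) = 45000 / 11.44 ≈ 3930 km².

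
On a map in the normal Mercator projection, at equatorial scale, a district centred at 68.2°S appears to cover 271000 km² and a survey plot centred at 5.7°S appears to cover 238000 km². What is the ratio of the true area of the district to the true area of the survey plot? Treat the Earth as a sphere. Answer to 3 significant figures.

Since Mercator area scale is 1/cos²φ, the true area equals the apparent area multiplied by cos²φ.
True area of district: 271000 × cos²(68.2°) = 271000 × 0.1379 = 37370 km².
True area of survey plot: 238000 × cos²(5.7°) = 238000 × 0.9901 = 235700 km².
Ratio = 37370 / 235700 ≈ 0.159.

0.159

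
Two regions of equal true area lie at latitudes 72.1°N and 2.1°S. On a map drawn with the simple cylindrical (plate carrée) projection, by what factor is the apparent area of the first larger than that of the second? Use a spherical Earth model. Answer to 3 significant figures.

3.25

In the plate carrée (x = Rλ, y = Rφ), meridians are true-scale (h = 1) and parallels are stretched by k = sec φ.
Areal scale at 72.1°: h·k = 1.000 × 3.254 = 3.254.
Areal scale at 2.1°: h·k = 1.000 × 1.001 = 1.001.
Ratio = 3.254/1.001 ≈ 3.25.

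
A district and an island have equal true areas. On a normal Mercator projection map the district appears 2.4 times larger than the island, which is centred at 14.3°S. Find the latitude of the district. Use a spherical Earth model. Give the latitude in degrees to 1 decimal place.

51.3°

On Mercator, (apparent₁)/(apparent₂) = sec²φ₁ / sec²φ₂ when true areas are equal.
cos²φ₂ / cos²φ₁ = 2.4  ⇒  cos φ₁ = cos 14.3° / √2.4 = 0.9690/1.549 = 0.6255.
φ₁ = arccos(0.6255) ≈ 51.3°.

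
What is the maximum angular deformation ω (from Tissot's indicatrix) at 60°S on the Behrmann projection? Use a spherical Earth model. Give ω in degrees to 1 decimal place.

Behrmann is a cylindrical equal-area projection with standard parallels at ±30°. Cylindrical equal-area (φ₀ = 30°): h = cos φ / cos 30° along meridians, k = cos 30° / cos φ along parallels; h·k = 1.
At 60°: h = 0.5774, k = 1.732; principal scales a = 1.732, b = 0.5774.
sin(ω/2) = (a − b)/(a + b) = 1.155/2.309 = 0.5000, so ω = 2 arcsin(0.5000) ≈ 60.0°.

60.0°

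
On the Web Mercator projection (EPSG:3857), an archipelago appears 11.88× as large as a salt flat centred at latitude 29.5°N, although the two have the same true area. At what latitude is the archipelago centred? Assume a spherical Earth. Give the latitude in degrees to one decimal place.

75.4°

For equal true areas on Mercator, apparent areas scale as sec²φ, so the ratio is cos²φ₂ / cos²φ₁.
cos²φ₂ / cos²φ₁ = 11.88  ⇒  cos φ₁ = cos 29.5° / √11.88 = 0.8704/3.447 = 0.2525.
φ₁ = arccos(0.2525) ≈ 75.4°.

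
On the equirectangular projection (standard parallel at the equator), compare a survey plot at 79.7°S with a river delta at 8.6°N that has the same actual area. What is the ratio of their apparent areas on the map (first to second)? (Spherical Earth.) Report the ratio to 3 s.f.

5.53

For the equirectangular projection with φ₀ = 0 (plate carrée), h = 1 along meridians and k = sec φ along parallels.
Areal scale at 79.7°: h·k = 1.000 × 5.593 = 5.593.
Areal scale at 8.6°: h·k = 1.000 × 1.011 = 1.011.
Ratio = 5.593/1.011 ≈ 5.53.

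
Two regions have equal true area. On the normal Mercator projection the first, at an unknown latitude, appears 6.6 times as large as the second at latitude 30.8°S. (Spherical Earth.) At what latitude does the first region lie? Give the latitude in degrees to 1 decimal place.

For equal true areas on Mercator, apparent areas scale as sec²φ, so the ratio is cos²φ₂ / cos²φ₁.
cos²φ₂ / cos²φ₁ = 6.6  ⇒  cos φ₁ = cos 30.8° / √6.6 = 0.8590/2.569 = 0.3343.
φ₁ = arccos(0.3343) ≈ 70.5°.

70.5°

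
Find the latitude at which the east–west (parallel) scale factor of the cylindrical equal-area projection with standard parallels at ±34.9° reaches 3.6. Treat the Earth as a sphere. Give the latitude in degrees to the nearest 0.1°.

76.8°

Cylindrical equal-area (φ₀ = 34.9°): h = cos φ / cos 34.9° along meridians, k = cos 34.9° / cos φ along parallels; h·k = 1.
k = cos φ₀ / cos φ = 3.6  ⇒  cos φ = cos 34.9° / 3.6 = 0.2278.
φ = arccos(0.2278) ≈ 76.8°.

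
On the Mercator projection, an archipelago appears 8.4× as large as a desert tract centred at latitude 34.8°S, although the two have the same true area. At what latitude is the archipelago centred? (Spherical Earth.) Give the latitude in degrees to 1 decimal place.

Mercator areal scale is sec²φ, so apparent-area ratio = sec²φ₁ / sec²φ₂ = cos²φ₂ / cos²φ₁.
cos²φ₂ / cos²φ₁ = 8.4  ⇒  cos φ₁ = cos 34.8° / √8.4 = 0.8211/2.898 = 0.2833.
φ₁ = arccos(0.2833) ≈ 73.5°.

73.5°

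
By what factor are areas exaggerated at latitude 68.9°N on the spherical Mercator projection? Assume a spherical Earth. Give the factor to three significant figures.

7.72

Mercator is conformal, so the point scale is isotropic: h = k = sec φ = 1/cos φ.
Areal scale = k² = sec²φ = 1/cos²(68.9°) = 1/0.3600² = 7.716.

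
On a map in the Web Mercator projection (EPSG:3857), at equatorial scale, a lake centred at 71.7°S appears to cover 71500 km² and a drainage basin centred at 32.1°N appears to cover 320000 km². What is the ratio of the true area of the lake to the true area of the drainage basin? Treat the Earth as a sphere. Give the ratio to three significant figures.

Mercator's areal exaggeration is sec²φ; hence true area = (apparent area) · cos²φ.
True area of lake: 71500 × cos²(71.7°) = 71500 × 0.09859 = 7049 km².
True area of drainage basin: 320000 × cos²(32.1°) = 320000 × 0.7176 = 229600 km².
Ratio = 7049 / 229600 ≈ 0.0307.

0.0307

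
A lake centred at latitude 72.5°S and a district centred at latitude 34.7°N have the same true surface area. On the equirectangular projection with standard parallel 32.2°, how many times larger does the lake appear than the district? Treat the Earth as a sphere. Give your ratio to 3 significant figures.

2.73

The equidistant cylindrical projection with φ₀ = 32.2° has h = 1 (meridians true) and k = cos φ₀ / cos φ along parallels.
Areal scale at 72.5°: h·k = 1.000 × 2.814 = 2.814.
Areal scale at 34.7°: h·k = 1.000 × 1.029 = 1.029.
Ratio = 2.814/1.029 ≈ 2.73.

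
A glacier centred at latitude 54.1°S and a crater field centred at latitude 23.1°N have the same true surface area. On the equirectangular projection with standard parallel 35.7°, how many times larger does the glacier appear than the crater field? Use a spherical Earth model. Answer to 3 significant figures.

With standard parallel φ₀ = 35.7°, the equirectangular projection gives x = Rλ cos φ₀, y = Rφ, so h = 1 and k = cos 35.7° / cos φ.
Areal scale at 54.1°: h·k = 1.000 × 1.385 = 1.385.
Areal scale at 23.1°: h·k = 1.000 × 0.8829 = 0.8829.
Ratio = 1.385/0.8829 ≈ 1.57.

1.57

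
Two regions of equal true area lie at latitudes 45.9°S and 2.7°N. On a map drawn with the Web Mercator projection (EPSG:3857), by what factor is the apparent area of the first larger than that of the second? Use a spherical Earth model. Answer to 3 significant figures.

Mercator is conformal with k = sec φ, so areal scale = k² = sec²φ.
At 45.9°: sec²(45.9°) = 1/0.6959² = 2.065.
At 2.7°: sec²(2.7°) = 1/0.9989² = 1.002.
Ratio = 2.065/1.002 = cos²(2.7°)/cos²(45.9°) ≈ 2.06.

2.06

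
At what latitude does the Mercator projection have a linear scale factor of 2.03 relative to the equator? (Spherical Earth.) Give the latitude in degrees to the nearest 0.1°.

60.5°

Mercator scale is k = sec φ = 1/cos φ.
1/cos φ = 2.03  ⇒  cos φ = 0.4926  ⇒  φ = arccos(0.4926) ≈ 60.5°.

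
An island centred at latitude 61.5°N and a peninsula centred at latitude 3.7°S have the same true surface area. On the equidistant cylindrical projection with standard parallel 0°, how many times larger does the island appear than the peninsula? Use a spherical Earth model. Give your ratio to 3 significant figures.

2.09

In the plate carrée (x = Rλ, y = Rφ), meridians are true-scale (h = 1) and parallels are stretched by k = sec φ.
Areal scale at 61.5°: h·k = 1.000 × 2.096 = 2.096.
Areal scale at 3.7°: h·k = 1.000 × 1.002 = 1.002.
Ratio = 2.096/1.002 ≈ 2.09.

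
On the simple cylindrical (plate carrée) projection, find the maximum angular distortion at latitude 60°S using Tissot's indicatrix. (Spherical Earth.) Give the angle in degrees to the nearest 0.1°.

In the plate carrée (x = Rλ, y = Rφ), meridians are true-scale (h = 1) and parallels are stretched by k = sec φ.
At 60°: h = 1.000, k = 2.000; principal scales a = 2.000, b = 1.000.
sin(ω/2) = (a − b)/(a + b) = 1.0000/3.000 = 0.3333, so ω = 2 arcsin(0.3333) ≈ 38.9°.

38.9°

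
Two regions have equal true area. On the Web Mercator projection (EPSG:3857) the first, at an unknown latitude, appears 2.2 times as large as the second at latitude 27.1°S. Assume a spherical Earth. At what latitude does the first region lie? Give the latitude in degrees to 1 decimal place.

On Mercator, (apparent₁)/(apparent₂) = sec²φ₁ / sec²φ₂ when true areas are equal.
cos²φ₂ / cos²φ₁ = 2.2  ⇒  cos φ₁ = cos 27.1° / √2.2 = 0.8902/1.483 = 0.6002.
φ₁ = arccos(0.6002) ≈ 53.1°.

53.1°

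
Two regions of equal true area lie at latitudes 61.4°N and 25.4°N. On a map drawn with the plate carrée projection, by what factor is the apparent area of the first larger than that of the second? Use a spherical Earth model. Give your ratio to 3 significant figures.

1.89

Plate carrée maps x = Rλ, y = Rφ. The meridian scale is h = 1 and the parallel scale is k = 1/cos φ = sec φ.
Areal scale at 61.4°: h·k = 1.000 × 2.089 = 2.089.
Areal scale at 25.4°: h·k = 1.000 × 1.107 = 1.107.
Ratio = 2.089/1.107 ≈ 1.89.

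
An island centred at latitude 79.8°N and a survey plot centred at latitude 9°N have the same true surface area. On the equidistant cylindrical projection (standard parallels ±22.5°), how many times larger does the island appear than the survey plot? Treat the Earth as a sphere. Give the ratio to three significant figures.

5.58

The equidistant cylindrical projection with φ₀ = 22.5° has h = 1 (meridians true) and k = cos φ₀ / cos φ along parallels.
Areal scale at 79.8°: h·k = 1.000 × 5.217 = 5.217.
Areal scale at 9°: h·k = 1.000 × 0.9354 = 0.9354.
Ratio = 5.217/0.9354 ≈ 5.58.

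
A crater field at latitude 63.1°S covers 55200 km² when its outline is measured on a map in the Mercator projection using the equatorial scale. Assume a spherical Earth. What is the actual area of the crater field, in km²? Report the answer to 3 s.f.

11300 km²

Mercator is conformal, so the point scale is isotropic: h = k = sec φ = 1/cos φ.
Areal scale = k² = sec²φ = 1/cos²(63.1°) = 1/0.4524² = 4.885.
True area = apparent / (areal scale) = 55200 / 4.885 ≈ 11300 km².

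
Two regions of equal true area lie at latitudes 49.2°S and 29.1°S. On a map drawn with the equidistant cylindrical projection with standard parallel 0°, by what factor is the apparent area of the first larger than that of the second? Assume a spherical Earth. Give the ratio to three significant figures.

1.34

For the equirectangular projection with φ₀ = 0 (plate carrée), h = 1 along meridians and k = sec φ along parallels.
Areal scale at 49.2°: h·k = 1.000 × 1.530 = 1.530.
Areal scale at 29.1°: h·k = 1.000 × 1.144 = 1.144.
Ratio = 1.530/1.144 ≈ 1.34.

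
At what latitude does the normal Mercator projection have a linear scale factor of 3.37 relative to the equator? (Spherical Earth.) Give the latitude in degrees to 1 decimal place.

Mercator scale is k = sec φ = 1/cos φ.
1/cos φ = 3.37  ⇒  cos φ = 0.2967  ⇒  φ = arccos(0.2967) ≈ 72.7°.

72.7°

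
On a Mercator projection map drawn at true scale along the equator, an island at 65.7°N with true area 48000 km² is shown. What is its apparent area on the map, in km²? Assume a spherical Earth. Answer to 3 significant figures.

Mercator is conformal, so the point scale is isotropic: h = k = sec φ = 1/cos φ.
Areal scale = k² = sec²φ = 1/cos²(65.7°) = 1/0.4115² = 5.905.
Apparent area = 48000 × 5.905 ≈ 283000 km².

283000 km²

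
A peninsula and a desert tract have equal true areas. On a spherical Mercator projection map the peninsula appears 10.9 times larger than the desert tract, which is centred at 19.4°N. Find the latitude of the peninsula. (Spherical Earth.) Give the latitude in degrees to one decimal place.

73.4°

For equal true areas on Mercator, apparent areas scale as sec²φ, so the ratio is cos²φ₂ / cos²φ₁.
cos²φ₂ / cos²φ₁ = 10.9  ⇒  cos φ₁ = cos 19.4° / √10.9 = 0.9432/3.302 = 0.2857.
φ₁ = arccos(0.2857) ≈ 73.4°.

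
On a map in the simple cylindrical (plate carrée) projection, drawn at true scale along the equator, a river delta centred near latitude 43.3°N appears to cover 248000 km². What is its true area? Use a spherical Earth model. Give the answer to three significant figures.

180000 km²

Plate carrée maps x = Rλ, y = Rφ. The meridian scale is h = 1 and the parallel scale is k = 1/cos φ = sec φ.
Areal scale = h·k = 1 × sec φ; at 43.3°, h = 1.000, k = 1.374, so h·k = 1.374.
True area = apparent / (areal scale) = 248000 / 1.374 ≈ 180000 km².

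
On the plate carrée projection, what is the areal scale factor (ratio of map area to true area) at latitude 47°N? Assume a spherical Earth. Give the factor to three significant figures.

Plate carrée maps x = Rλ, y = Rφ. The meridian scale is h = 1 and the parallel scale is k = 1/cos φ = sec φ.
Areal scale = h·k = 1 × sec φ; at 47°, h = 1.000, k = 1.466, so h·k = 1.466.

1.47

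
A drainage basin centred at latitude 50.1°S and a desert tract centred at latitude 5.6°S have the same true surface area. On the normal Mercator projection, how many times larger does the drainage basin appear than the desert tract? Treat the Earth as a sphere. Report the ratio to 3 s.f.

2.41

Mercator areal scale is sec²φ.
At 50.1°: sec²(50.1°) = 1/0.6414² = 2.430.
At 5.6°: sec²(5.6°) = 1/0.9952² = 1.010.
Ratio = 2.430/1.010 = cos²(5.6°)/cos²(50.1°) ≈ 2.41.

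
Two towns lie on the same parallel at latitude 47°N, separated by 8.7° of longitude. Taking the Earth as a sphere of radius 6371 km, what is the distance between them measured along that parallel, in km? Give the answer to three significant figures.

660 km

Arc length along a parallel = R cos φ · Δλ (with Δλ in radians).
= 6371 × cos 47° × (8.7° × π/180) = 6371 × 0.6820 × 0.1518 ≈ 660 km.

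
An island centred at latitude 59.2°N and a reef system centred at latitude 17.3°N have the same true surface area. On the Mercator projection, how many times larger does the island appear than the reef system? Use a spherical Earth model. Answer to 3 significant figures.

Mercator is conformal with k = sec φ, so areal scale = k² = sec²φ.
At 59.2°: sec²(59.2°) = 1/0.5120² = 3.814.
At 17.3°: sec²(17.3°) = 1/0.9548² = 1.097.
Ratio = 3.814/1.097 = cos²(17.3°)/cos²(59.2°) ≈ 3.48.

3.48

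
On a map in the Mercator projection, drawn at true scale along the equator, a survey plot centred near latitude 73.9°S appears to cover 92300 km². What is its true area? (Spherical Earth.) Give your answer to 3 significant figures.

7100 km²

Mercator is conformal, so the point scale is isotropic: h = k = sec φ = 1/cos φ.
Areal scale = k² = sec²φ = 1/cos²(73.9°) = 1/0.2773² = 13.00.
True area = apparent / (areal scale) = 92300 / 13.00 ≈ 7100 km².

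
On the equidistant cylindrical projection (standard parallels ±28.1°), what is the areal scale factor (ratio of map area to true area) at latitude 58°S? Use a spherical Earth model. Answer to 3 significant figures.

In the equirectangular projection with standard parallel φ₀ = 28.1° (x = Rλ cos φ₀, y = Rφ), meridians are true-scale (h = 1) and the parallel scale is k = cos φ₀ / cos φ.
Areal scale = h·k = 1 × cos φ₀ / cos φ; at 58°, h = 1.000, k = 1.665, so h·k = 1.665.

1.66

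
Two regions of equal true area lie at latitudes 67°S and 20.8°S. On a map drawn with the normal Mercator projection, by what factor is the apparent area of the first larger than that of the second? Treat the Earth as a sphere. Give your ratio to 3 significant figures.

5.72

Mercator is conformal with k = sec φ, so areal scale = k² = sec²φ.
At 67°: sec²(67°) = 1/0.3907² = 6.550.
At 20.8°: sec²(20.8°) = 1/0.9348² = 1.144.
Ratio = 6.550/1.144 = cos²(20.8°)/cos²(67°) ≈ 5.72.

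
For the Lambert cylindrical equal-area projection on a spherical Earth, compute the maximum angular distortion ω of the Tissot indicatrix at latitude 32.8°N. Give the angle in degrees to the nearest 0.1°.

19.8°

The Lambert cylindrical equal-area projection is the cylindrical equal-area projection with its standard parallel at the equator (φ₀ = 0). Cylindrical equal-area (φ₀ = 0°): h = cos φ / cos 0° along meridians, k = cos 0° / cos φ along parallels; h·k = 1.
At 32.8°: h = 0.8406, k = 1.190; principal scales a = 1.190, b = 0.8406.
sin(ω/2) = (a − b)/(a + b) = 0.3491/2.030 = 0.1720, so ω = 2 arcsin(0.1720) ≈ 19.8°.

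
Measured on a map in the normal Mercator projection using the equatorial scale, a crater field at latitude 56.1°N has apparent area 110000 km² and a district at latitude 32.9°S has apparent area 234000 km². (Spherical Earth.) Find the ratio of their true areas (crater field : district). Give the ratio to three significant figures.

On Mercator the areal scale is sec²φ, so true area = apparent × cos²φ.
True area of crater field: 110000 × cos²(56.1°) = 110000 × 0.3111 = 34220 km².
True area of district: 234000 × cos²(32.9°) = 234000 × 0.7050 = 165000 km².
Ratio = 34220 / 165000 ≈ 0.207.

0.207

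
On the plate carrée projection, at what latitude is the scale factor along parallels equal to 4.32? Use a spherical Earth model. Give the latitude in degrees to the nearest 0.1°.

76.6°

Plate carrée: h = 1, k = sec φ along parallels.
sec φ = 4.32  ⇒  cos φ = 0.2315  ⇒  φ ≈ 76.6°.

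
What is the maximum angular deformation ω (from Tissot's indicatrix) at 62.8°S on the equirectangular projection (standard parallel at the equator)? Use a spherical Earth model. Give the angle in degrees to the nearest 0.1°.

43.8°

Plate carrée maps x = Rλ, y = Rφ. The meridian scale is h = 1 and the parallel scale is k = 1/cos φ = sec φ.
At 62.8°: h = 1.000, k = 2.188; principal scales a = 2.188, b = 1.000.
sin(ω/2) = (a − b)/(a + b) = 1.188/3.188 = 0.3726, so ω = 2 arcsin(0.3726) ≈ 43.8°.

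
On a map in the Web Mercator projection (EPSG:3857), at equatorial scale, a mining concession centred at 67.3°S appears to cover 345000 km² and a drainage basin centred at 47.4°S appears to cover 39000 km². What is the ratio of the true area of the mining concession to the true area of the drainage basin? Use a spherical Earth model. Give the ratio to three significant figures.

2.88

On Mercator the areal scale is sec²φ, so true area = apparent × cos²φ.
True area of mining concession: 345000 × cos²(67.3°) = 345000 × 0.1489 = 51380 km².
True area of drainage basin: 39000 × cos²(47.4°) = 39000 × 0.4582 = 17870 km².
Ratio = 51380 / 17870 ≈ 2.88.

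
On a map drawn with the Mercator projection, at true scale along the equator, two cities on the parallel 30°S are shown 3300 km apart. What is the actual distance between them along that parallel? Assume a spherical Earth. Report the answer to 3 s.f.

Mercator is conformal, so the point scale is isotropic: h = k = sec φ = 1/cos φ.
Along the parallel at 30°, map distances are exaggerated by k = sec 30° = 1.155.
True distance = 3300 / 1.155 = 3300 × cos 30° ≈ 2860 km.

2860 km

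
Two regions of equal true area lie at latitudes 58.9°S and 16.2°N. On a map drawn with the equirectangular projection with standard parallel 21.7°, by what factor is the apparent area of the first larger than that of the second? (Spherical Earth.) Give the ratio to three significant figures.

In the equirectangular projection with standard parallel φ₀ = 21.7° (x = Rλ cos φ₀, y = Rφ), meridians are true-scale (h = 1) and the parallel scale is k = cos φ₀ / cos φ.
Areal scale at 58.9°: h·k = 1.000 × 1.799 = 1.799.
Areal scale at 16.2°: h·k = 1.000 × 0.9676 = 0.9676.
Ratio = 1.799/0.9676 ≈ 1.86.

1.86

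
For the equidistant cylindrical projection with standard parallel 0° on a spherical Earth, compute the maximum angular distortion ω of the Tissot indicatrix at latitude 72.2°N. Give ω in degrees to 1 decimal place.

In the plate carrée (x = Rλ, y = Rφ), meridians are true-scale (h = 1) and parallels are stretched by k = sec φ.
At 72.2°: h = 1.000, k = 3.271; principal scales a = 3.271, b = 1.000.
sin(ω/2) = (a − b)/(a + b) = 2.271/4.271 = 0.5318, so ω = 2 arcsin(0.5318) ≈ 64.2°.

64.2°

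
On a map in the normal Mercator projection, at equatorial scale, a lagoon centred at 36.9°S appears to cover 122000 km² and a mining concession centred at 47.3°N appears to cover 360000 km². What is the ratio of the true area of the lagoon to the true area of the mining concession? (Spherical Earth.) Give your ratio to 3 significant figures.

0.471

Mercator's areal exaggeration is sec²φ; hence true area = (apparent area) · cos²φ.
True area of lagoon: 122000 × cos²(36.9°) = 122000 × 0.6395 = 78020 km².
True area of mining concession: 360000 × cos²(47.3°) = 360000 × 0.4599 = 165600 km².
Ratio = 78020 / 165600 ≈ 0.471.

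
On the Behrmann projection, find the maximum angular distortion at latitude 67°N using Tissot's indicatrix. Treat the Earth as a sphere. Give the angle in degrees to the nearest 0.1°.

82.9°

The Behrmann projection is cylindrical equal-area with φ₀ = 30°. Cylindrical equal-area (φ₀ = 30°): h = cos φ / cos 30° along meridians, k = cos 30° / cos φ along parallels; h·k = 1.
At 67°: h = 0.4512, k = 2.216; principal scales a = 2.216, b = 0.4512.
sin(ω/2) = (a − b)/(a + b) = 1.765/2.668 = 0.6617, so ω = 2 arcsin(0.6617) ≈ 82.9°.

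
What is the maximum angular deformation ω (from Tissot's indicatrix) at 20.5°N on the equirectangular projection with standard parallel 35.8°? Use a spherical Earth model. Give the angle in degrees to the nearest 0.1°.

With standard parallel φ₀ = 35.8°, the equirectangular projection gives x = Rλ cos φ₀, y = Rφ, so h = 1 and k = cos 35.8° / cos φ.
At 20.5°: h = 1.000, k = 0.8659; principal scales a = 1.000, b = 0.8659.
sin(ω/2) = (a − b)/(a + b) = 0.1341/1.866 = 0.07187, so ω = 2 arcsin(0.07187) ≈ 8.2°.

8.2°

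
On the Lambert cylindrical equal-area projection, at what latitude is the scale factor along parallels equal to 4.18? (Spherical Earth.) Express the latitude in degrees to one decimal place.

76.2°

The Lambert cylindrical equal-area projection is the cylindrical equal-area projection with its standard parallel at the equator (φ₀ = 0). For cylindrical equal-area with standard parallel φ₀, h = cos φ / cos φ₀ and k = cos φ₀ / cos φ, so h·k = 1.
k = cos φ₀ / cos φ = 4.18  ⇒  cos φ = cos 0° / 4.18 = 0.2392.
φ = arccos(0.2392) ≈ 76.2°.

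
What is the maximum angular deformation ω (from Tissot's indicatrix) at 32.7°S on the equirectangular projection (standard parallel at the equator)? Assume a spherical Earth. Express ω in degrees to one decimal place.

Plate carrée maps x = Rλ, y = Rφ. The meridian scale is h = 1 and the parallel scale is k = 1/cos φ = sec φ.
At 32.7°: h = 1.000, k = 1.188; principal scales a = 1.188, b = 1.000.
sin(ω/2) = (a − b)/(a + b) = 0.1883/2.188 = 0.08606, so ω = 2 arcsin(0.08606) ≈ 9.9°.

9.9°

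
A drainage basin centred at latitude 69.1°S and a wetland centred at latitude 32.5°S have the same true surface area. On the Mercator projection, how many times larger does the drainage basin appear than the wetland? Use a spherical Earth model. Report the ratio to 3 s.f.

Mercator areal scale is sec²φ.
At 69.1°: sec²(69.1°) = 1/0.3567² = 7.858.
At 32.5°: sec²(32.5°) = 1/0.8434² = 1.406.
Ratio = 7.858/1.406 = cos²(32.5°)/cos²(69.1°) ≈ 5.59.

5.59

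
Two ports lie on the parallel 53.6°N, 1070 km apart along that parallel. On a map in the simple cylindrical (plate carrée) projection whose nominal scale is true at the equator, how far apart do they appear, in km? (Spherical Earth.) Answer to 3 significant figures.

1800 km

Plate carrée maps x = Rλ, y = Rφ. The meridian scale is h = 1 and the parallel scale is k = 1/cos φ = sec φ.
Along the parallel, k = sec 53.6° = 1/0.5934 = 1.685.
Map distance = 1070 × 1.685 ≈ 1800 km.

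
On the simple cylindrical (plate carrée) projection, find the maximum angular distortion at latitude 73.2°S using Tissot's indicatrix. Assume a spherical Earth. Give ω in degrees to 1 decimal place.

Plate carrée maps x = Rλ, y = Rφ. The meridian scale is h = 1 and the parallel scale is k = 1/cos φ = sec φ.
At 73.2°: h = 1.000, k = 3.460; principal scales a = 3.460, b = 1.000.
sin(ω/2) = (a − b)/(a + b) = 2.460/4.460 = 0.5516, so ω = 2 arcsin(0.5516) ≈ 66.9°.

66.9°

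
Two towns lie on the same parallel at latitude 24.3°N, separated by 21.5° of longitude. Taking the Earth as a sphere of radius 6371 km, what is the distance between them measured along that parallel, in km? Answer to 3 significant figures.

2180 km

Arc length along a parallel = R cos φ · Δλ (with Δλ in radians).
= 6371 × cos 24.3° × (21.5° × π/180) = 6371 × 0.9114 × 0.3752 ≈ 2180 km.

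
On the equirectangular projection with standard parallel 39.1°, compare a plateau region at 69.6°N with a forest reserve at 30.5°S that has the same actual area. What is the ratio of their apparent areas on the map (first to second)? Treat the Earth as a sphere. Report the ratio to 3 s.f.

2.47

With standard parallel φ₀ = 39.1°, the equirectangular projection gives x = Rλ cos φ₀, y = Rφ, so h = 1 and k = cos 39.1° / cos φ.
Areal scale at 69.6°: h·k = 1.000 × 2.226 = 2.226.
Areal scale at 30.5°: h·k = 1.000 × 0.9007 = 0.9007.
Ratio = 2.226/0.9007 ≈ 2.47.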